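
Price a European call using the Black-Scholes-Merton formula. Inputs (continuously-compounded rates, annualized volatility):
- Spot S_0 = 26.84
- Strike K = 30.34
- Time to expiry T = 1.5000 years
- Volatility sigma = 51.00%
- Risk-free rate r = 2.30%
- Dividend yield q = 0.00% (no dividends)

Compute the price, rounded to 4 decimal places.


Answer: Price = 5.7145

Derivation:
d1 = (ln(S/K) + (r - q + 0.5*sigma^2) * T) / (sigma * sqrt(T)) = 0.17130633
d2 = d1 - sigma * sqrt(T) = -0.45331356
exp(-rT) = 0.96608834; exp(-qT) = 1.00000000
C = S_0 * exp(-qT) * N(d1) - K * exp(-rT) * N(d2)
N(d1) = 0.56800855; N(d2) = 0.32516149
C = 26.8400 * 1.00000000 * 0.56800855 - 30.3400 * 0.96608834 * 0.32516149 = 5.7145


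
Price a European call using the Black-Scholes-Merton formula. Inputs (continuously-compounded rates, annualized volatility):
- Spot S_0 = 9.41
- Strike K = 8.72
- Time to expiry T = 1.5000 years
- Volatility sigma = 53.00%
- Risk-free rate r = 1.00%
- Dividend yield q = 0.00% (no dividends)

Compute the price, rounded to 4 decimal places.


Answer: Price = 2.7220

Derivation:
d1 = (ln(S/K) + (r - q + 0.5*sigma^2) * T) / (sigma * sqrt(T)) = 0.46498512
d2 = d1 - sigma * sqrt(T) = -0.18412966
exp(-rT) = 0.98511194; exp(-qT) = 1.00000000
C = S_0 * exp(-qT) * N(d1) - K * exp(-rT) * N(d2)
N(d1) = 0.67902894; N(d2) = 0.42695587
C = 9.4100 * 1.00000000 * 0.67902894 - 8.7200 * 0.98511194 * 0.42695587 = 2.7220


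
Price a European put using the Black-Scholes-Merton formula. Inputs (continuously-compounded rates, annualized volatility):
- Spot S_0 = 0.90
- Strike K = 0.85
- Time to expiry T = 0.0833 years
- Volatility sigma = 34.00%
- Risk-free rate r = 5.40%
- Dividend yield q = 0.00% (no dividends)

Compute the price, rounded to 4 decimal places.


d1 = (ln(S/K) + (r - q + 0.5*sigma^2) * T) / (sigma * sqrt(T)) = 0.67738115
d2 = d1 - sigma * sqrt(T) = 0.57925124
exp(-rT) = 0.99551190; exp(-qT) = 1.00000000
P = K * exp(-rT) * N(-d2) - S_0 * exp(-qT) * N(-d1)
N(-d1) = 0.24908208; N(-d2) = 0.28120983
P = 0.8500 * 0.99551190 * 0.28120983 - 0.9000 * 1.00000000 * 0.24908208 = 0.0138

Answer: Price = 0.0138


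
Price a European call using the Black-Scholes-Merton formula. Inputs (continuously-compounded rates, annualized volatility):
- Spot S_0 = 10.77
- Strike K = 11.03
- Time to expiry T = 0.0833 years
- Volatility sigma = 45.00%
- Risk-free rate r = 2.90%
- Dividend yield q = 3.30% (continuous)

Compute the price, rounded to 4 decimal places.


Answer: Price = 0.4412

Derivation:
d1 = (ln(S/K) + (r - q + 0.5*sigma^2) * T) / (sigma * sqrt(T)) = -0.12129412
d2 = d1 - sigma * sqrt(T) = -0.25117195
exp(-rT) = 0.99758722; exp(-qT) = 0.99725487
C = S_0 * exp(-qT) * N(d1) - K * exp(-rT) * N(d2)
N(d1) = 0.45172904; N(d2) = 0.40084059
C = 10.7700 * 0.99725487 * 0.45172904 - 11.0300 * 0.99758722 * 0.40084059 = 0.4412


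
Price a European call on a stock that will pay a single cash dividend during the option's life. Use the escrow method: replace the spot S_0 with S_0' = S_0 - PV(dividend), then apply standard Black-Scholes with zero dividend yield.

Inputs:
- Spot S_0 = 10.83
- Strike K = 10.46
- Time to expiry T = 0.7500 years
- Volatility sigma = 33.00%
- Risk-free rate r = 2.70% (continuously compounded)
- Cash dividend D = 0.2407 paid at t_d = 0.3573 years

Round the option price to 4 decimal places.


Answer: Price = 1.3625

Derivation:
PV(D) = D * exp(-r * t_d) = 0.2407 * 0.99039928 = 0.23838911
S_0' = S_0 - PV(D) = 10.8300 - 0.23838911 = 10.59161089
d1 = (ln(S_0'/K) + (r + sigma^2/2)*T) / (sigma*sqrt(T)) = 0.25750278
d2 = d1 - sigma*sqrt(T) = -0.02828560
exp(-rT) = 0.97995365
N(d1) = 0.60160467; N(d2) = 0.48871718
C = S_0' * N(d1) - K * exp(-rT) * N(d2) = 10.59161089 * 0.60160467 - 10.4600 * 0.97995365 * 0.48871718 = 1.3625


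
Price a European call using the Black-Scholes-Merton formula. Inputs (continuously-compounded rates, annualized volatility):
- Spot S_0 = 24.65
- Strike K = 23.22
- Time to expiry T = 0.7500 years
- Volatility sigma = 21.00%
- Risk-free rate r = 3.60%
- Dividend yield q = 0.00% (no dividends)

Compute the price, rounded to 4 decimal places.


d1 = (ln(S/K) + (r - q + 0.5*sigma^2) * T) / (sigma * sqrt(T)) = 0.56800503
d2 = d1 - sigma * sqrt(T) = 0.38613969
exp(-rT) = 0.97336124; exp(-qT) = 1.00000000
C = S_0 * exp(-qT) * N(d1) - K * exp(-rT) * N(d2)
N(d1) = 0.71498422; N(d2) = 0.65030339
C = 24.6500 * 1.00000000 * 0.71498422 - 23.2200 * 0.97336124 * 0.65030339 = 2.9266

Answer: Price = 2.9266


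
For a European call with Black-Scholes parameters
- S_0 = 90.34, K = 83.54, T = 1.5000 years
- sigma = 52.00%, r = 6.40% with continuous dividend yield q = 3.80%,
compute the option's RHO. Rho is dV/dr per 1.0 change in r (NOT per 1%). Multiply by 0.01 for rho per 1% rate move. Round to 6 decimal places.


d1 = 0.5025454353; d2 = -0.1343218978
phi(d1) = 0.3516163929; exp(-qT) = 0.9445940694; exp(-rT) = 0.9084640161
N(d2) = 0.4465740191
Rho = K*T*exp(-rT)*N(d2) = 83.5400 * 1.5000 * 0.9084640161 * 0.4465740191 = 50.837819

Answer: Rho = 50.837819


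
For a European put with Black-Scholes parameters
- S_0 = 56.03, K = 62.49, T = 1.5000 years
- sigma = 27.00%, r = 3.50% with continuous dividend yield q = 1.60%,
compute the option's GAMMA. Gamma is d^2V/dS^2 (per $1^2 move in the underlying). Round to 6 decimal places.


Answer: Gamma = 0.020957

Derivation:
d1 = -0.0784571031; d2 = -0.4091382184
phi(d1) = 0.3977163200; exp(-qT) = 0.9762857098; exp(-rT) = 0.9488543211
Gamma = exp(-qT) * phi(d1) / (S * sigma * sqrt(T)) = 0.9762857098 * 0.3977163200 / (56.0300 * 0.2700 * 1.2247448714) = 0.020957


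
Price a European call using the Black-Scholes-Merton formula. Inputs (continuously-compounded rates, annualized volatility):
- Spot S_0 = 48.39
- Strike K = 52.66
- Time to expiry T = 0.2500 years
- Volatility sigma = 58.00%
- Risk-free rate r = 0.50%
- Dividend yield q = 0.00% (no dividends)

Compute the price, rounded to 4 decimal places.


d1 = (ln(S/K) + (r - q + 0.5*sigma^2) * T) / (sigma * sqrt(T)) = -0.14228611
d2 = d1 - sigma * sqrt(T) = -0.43228611
exp(-rT) = 0.99875078; exp(-qT) = 1.00000000
C = S_0 * exp(-qT) * N(d1) - K * exp(-rT) * N(d2)
N(d1) = 0.44342701; N(d2) = 0.33276674
C = 48.3900 * 1.00000000 * 0.44342701 - 52.6600 * 0.99875078 * 0.33276674 = 3.9558

Answer: Price = 3.9558


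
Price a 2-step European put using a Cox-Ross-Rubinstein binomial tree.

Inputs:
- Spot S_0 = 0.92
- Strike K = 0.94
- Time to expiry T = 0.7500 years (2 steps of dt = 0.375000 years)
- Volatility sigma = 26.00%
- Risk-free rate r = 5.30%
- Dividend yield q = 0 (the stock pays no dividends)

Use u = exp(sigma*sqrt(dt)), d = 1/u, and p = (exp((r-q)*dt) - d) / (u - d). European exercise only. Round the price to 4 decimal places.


Answer: Price = V(0,0) = 0.0688

Derivation:
dt = T/N = 0.375000
u = exp(sigma*sqrt(dt)) = 1.172592; d = 1/u = 0.852811
p = (exp((r-q)*dt) - d) / (u - d) = 0.523053
Discount per step: exp(-r*dt) = 0.980321
Stock lattice S(k, i) with i counting down-moves:
  k=0: S(0,0) = 0.9200
  k=1: S(1,0) = 1.0788; S(1,1) = 0.7846
  k=2: S(2,0) = 1.2650; S(2,1) = 0.9200; S(2,2) = 0.6691
Terminal payoffs V(N, i) = max(K - S_T, 0):
  V(2,0) = 0.000000; V(2,1) = 0.020000; V(2,2) = 0.270896
Backward induction: V(k, i) = exp(-r*dt) * [p * V(k+1, i) + (1-p) * V(k+1, i+1)].
  V(1,0) = exp(-r*dt) * [p*0.000000 + (1-p)*0.020000] = 0.009351
  V(1,1) = exp(-r*dt) * [p*0.020000 + (1-p)*0.270896] = 0.136915
  V(0,0) = exp(-r*dt) * [p*0.009351 + (1-p)*0.136915] = 0.068811


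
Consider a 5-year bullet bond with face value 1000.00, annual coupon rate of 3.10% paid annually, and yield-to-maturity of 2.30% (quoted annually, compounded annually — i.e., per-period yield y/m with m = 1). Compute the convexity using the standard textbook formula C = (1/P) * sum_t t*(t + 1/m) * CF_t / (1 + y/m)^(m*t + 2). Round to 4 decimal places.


Answer: Convexity = 26.4890

Derivation:
Coupon per period c = face * coupon_rate / m = 31.000000
Periods per year m = 1; per-period yield y/m = 0.023000
Number of cashflows N = 5
Cashflows (t years, CF_t, discount factor 1/(1+y/m)^(m*t), PV):
  t = 1.0000: CF_t = 31.000000, DF = 0.977517, PV = 30.303030
  t = 2.0000: CF_t = 31.000000, DF = 0.955540, PV = 29.621731
  t = 3.0000: CF_t = 31.000000, DF = 0.934056, PV = 28.955748
  t = 4.0000: CF_t = 31.000000, DF = 0.913056, PV = 28.304739
  t = 5.0000: CF_t = 1031.000000, DF = 0.892528, PV = 920.196330
Price P = sum_t PV_t = 1037.381578
Convexity numerator sum_t t*(t + 1/m) * CF_t / (1+y/m)^(m*t + 2):
  t = 1.0000: term = 57.911497
  t = 2.0000: term = 169.828436
  t = 3.0000: term = 332.020402
  t = 4.0000: term = 540.926038
  t = 5.0000: term = 26378.523569
Convexity = (1/P) * sum = 27479.209942 / 1037.381578 = 26.489009


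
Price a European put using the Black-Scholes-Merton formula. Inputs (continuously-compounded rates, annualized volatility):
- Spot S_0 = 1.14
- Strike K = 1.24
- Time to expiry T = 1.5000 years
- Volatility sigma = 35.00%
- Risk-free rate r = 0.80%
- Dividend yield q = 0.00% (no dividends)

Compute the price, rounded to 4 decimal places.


d1 = (ln(S/K) + (r - q + 0.5*sigma^2) * T) / (sigma * sqrt(T)) = 0.04617144
d2 = d1 - sigma * sqrt(T) = -0.38248926
exp(-rT) = 0.98807171; exp(-qT) = 1.00000000
P = K * exp(-rT) * N(-d2) - S_0 * exp(-qT) * N(-d1)
N(-d1) = 0.48158680; N(-d2) = 0.64895075
P = 1.2400 * 0.98807171 * 0.64895075 - 1.1400 * 1.00000000 * 0.48158680 = 0.2461

Answer: Price = 0.2461


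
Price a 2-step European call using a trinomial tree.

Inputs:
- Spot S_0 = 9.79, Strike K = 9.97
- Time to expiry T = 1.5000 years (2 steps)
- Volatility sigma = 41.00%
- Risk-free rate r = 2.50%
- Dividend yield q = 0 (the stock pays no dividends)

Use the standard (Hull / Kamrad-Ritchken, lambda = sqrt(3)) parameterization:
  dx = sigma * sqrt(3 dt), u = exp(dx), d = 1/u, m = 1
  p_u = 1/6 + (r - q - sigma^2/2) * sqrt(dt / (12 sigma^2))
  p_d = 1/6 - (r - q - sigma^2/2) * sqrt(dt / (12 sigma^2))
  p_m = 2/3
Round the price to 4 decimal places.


dt = T/N = 0.750000; dx = sigma*sqrt(3*dt) = 0.615000
u = exp(dx) = 1.849657; d = 1/u = 0.540641
p_u = 0.130661, p_m = 0.666667, p_d = 0.202673
Discount per step: exp(-r*dt) = 0.981425
Stock lattice S(k, j) with j the centered position index:
  k=0: S(0,+0) = 9.7900
  k=1: S(1,-1) = 5.2929; S(1,+0) = 9.7900; S(1,+1) = 18.1081
  k=2: S(2,-2) = 2.8615; S(2,-1) = 5.2929; S(2,+0) = 9.7900; S(2,+1) = 18.1081; S(2,+2) = 33.4938
Terminal payoffs V(N, j) = max(S_T - K, 0):
  V(2,-2) = 0.000000; V(2,-1) = 0.000000; V(2,+0) = 0.000000; V(2,+1) = 8.138138; V(2,+2) = 23.523837
Backward induction: V(k, j) = exp(-r*dt) * [p_u * V(k+1, j+1) + p_m * V(k+1, j) + p_d * V(k+1, j-1)]
  V(1,-1) = exp(-r*dt) * [p_u*0.000000 + p_m*0.000000 + p_d*0.000000] = 0.000000
  V(1,+0) = exp(-r*dt) * [p_u*8.138138 + p_m*0.000000 + p_d*0.000000] = 1.043582
  V(1,+1) = exp(-r*dt) * [p_u*23.523837 + p_m*8.138138 + p_d*0.000000] = 8.341191
  V(0,+0) = exp(-r*dt) * [p_u*8.341191 + p_m*1.043582 + p_d*0.000000] = 1.752418

Answer: Price = V(0,0) = 1.7524


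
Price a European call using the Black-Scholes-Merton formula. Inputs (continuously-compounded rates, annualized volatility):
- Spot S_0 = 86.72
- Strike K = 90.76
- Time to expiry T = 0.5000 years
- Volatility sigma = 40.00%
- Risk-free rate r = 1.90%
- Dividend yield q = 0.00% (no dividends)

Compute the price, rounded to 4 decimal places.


d1 = (ln(S/K) + (r - q + 0.5*sigma^2) * T) / (sigma * sqrt(T)) = 0.01402150
d2 = d1 - sigma * sqrt(T) = -0.26882122
exp(-rT) = 0.99054498; exp(-qT) = 1.00000000
C = S_0 * exp(-qT) * N(d1) - K * exp(-rT) * N(d2)
N(d1) = 0.50559358; N(d2) = 0.39403363
C = 86.7200 * 1.00000000 * 0.50559358 - 90.7600 * 0.99054498 * 0.39403363 = 8.4207

Answer: Price = 8.4207


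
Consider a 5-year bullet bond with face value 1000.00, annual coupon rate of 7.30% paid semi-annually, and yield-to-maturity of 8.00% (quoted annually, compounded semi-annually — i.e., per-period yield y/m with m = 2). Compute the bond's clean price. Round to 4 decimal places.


Answer: Price = 971.6119

Derivation:
Coupon per period c = face * coupon_rate / m = 36.500000
Periods per year m = 2; per-period yield y/m = 0.040000
Number of cashflows N = 10
Cashflows (t years, CF_t, discount factor 1/(1+y/m)^(m*t), PV):
  t = 0.5000: CF_t = 36.500000, DF = 0.961538, PV = 35.096154
  t = 1.0000: CF_t = 36.500000, DF = 0.924556, PV = 33.746302
  t = 1.5000: CF_t = 36.500000, DF = 0.888996, PV = 32.448367
  t = 2.0000: CF_t = 36.500000, DF = 0.854804, PV = 31.200353
  t = 2.5000: CF_t = 36.500000, DF = 0.821927, PV = 30.000339
  t = 3.0000: CF_t = 36.500000, DF = 0.790315, PV = 28.846480
  t = 3.5000: CF_t = 36.500000, DF = 0.759918, PV = 27.737000
  t = 4.0000: CF_t = 36.500000, DF = 0.730690, PV = 26.670192
  t = 4.5000: CF_t = 36.500000, DF = 0.702587, PV = 25.644416
  t = 5.0000: CF_t = 1036.500000, DF = 0.675564, PV = 700.222261
Price P = sum_t PV_t = 971.611865


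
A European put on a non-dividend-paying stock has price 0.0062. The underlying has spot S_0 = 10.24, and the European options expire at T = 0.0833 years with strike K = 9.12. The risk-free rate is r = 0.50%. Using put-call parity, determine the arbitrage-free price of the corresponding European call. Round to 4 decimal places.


Answer: Call price = 1.1300

Derivation:
Put-call parity: C - P = S_0 * exp(-qT) - K * exp(-rT).
S_0 * exp(-qT) = 10.2400 * 1.00000000 = 10.24000000
K * exp(-rT) = 9.1200 * 0.99958359 = 9.11620231
C = P + S*exp(-qT) - K*exp(-rT)
C = 0.0062 + 10.24000000 - 9.11620231 = 1.1300


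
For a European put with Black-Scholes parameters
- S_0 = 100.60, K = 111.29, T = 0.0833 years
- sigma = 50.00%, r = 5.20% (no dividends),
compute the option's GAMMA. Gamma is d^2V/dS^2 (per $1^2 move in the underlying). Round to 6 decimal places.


Answer: Gamma = 0.022986

Derivation:
d1 = -0.5976289106; d2 = -0.7419376075
phi(d1) = 0.3336980654; exp(-qT) = 1.0000000000; exp(-rT) = 0.9956777678
Gamma = exp(-qT) * phi(d1) / (S * sigma * sqrt(T)) = 1.0000000000 * 0.3336980654 / (100.6000 * 0.5000 * 0.2886173938) = 0.022986


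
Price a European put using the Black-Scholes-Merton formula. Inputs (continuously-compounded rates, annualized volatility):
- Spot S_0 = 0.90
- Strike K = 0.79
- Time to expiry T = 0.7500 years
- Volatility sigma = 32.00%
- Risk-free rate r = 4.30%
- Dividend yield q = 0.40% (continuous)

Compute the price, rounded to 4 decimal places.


d1 = (ln(S/K) + (r - q + 0.5*sigma^2) * T) / (sigma * sqrt(T)) = 0.71451360
d2 = d1 - sigma * sqrt(T) = 0.43738547
exp(-rT) = 0.96826449; exp(-qT) = 0.99700450
P = K * exp(-rT) * N(-d2) - S_0 * exp(-qT) * N(-d1)
N(-d1) = 0.23745482; N(-d2) = 0.33091591
P = 0.7900 * 0.96826449 * 0.33091591 - 0.9000 * 0.99700450 * 0.23745482 = 0.0401

Answer: Price = 0.0401


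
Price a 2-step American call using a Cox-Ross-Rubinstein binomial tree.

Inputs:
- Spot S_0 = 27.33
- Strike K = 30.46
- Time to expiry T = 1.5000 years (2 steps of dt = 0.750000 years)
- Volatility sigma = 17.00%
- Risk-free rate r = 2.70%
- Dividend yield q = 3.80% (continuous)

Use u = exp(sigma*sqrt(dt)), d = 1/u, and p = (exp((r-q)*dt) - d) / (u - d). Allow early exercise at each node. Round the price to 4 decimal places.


dt = T/N = 0.750000
u = exp(sigma*sqrt(dt)) = 1.158614; d = 1/u = 0.863100
p = (exp((r-q)*dt) - d) / (u - d) = 0.435458
Discount per step: exp(-r*dt) = 0.979954
Stock lattice S(k, i) with i counting down-moves:
  k=0: S(0,0) = 27.3300
  k=1: S(1,0) = 31.6649; S(1,1) = 23.5885
  k=2: S(2,0) = 36.6874; S(2,1) = 27.3300; S(2,2) = 20.3593
Terminal payoffs V(N, i) = max(S_T - K, 0):
  V(2,0) = 6.227410; V(2,1) = 0.000000; V(2,2) = 0.000000
Backward induction: V(k, i) = exp(-r*dt) * [p * V(k+1, i) + (1-p) * V(k+1, i+1)]; then take max(V_cont, immediate exercise) for American.
  V(1,0) = exp(-r*dt) * [p*6.227410 + (1-p)*0.000000] = 2.657412; exercise = 1.204916; V(1,0) = max -> 2.657412
  V(1,1) = exp(-r*dt) * [p*0.000000 + (1-p)*0.000000] = 0.000000; exercise = 0.000000; V(1,1) = max -> 0.000000
  V(0,0) = exp(-r*dt) * [p*2.657412 + (1-p)*0.000000] = 1.133993; exercise = 0.000000; V(0,0) = max -> 1.133993

Answer: Price = V(0,0) = 1.1340


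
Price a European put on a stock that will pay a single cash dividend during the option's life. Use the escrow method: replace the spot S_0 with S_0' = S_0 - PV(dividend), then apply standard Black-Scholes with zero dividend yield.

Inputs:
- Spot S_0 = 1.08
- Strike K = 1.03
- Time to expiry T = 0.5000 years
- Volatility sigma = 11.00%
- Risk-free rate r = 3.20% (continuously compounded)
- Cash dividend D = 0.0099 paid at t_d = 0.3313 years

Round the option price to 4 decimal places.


Answer: Price = 0.0116

Derivation:
PV(D) = D * exp(-r * t_d) = 0.0099 * 0.98945440 = 0.00979560
S_0' = S_0 - PV(D) = 1.0800 - 0.00979560 = 1.07020440
d1 = (ln(S_0'/K) + (r + sigma^2/2)*T) / (sigma*sqrt(T)) = 0.73688057
d2 = d1 - sigma*sqrt(T) = 0.65909883
exp(-rT) = 0.98412732
N(-d1) = 0.23059749; N(-d2) = 0.25491615
P = K * exp(-rT) * N(-d2) - S_0' * N(-d1) = 1.0300 * 0.98412732 * 0.25491615 - 1.07020440 * 0.23059749 = 0.0116


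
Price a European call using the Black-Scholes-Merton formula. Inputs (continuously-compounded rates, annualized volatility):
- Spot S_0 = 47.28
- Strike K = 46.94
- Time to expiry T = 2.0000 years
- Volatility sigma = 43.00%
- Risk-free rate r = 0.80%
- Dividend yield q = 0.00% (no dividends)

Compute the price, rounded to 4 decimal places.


Answer: Price = 11.7167

Derivation:
d1 = (ln(S/K) + (r - q + 0.5*sigma^2) * T) / (sigma * sqrt(T)) = 0.34223505
d2 = d1 - sigma * sqrt(T) = -0.26587678
exp(-rT) = 0.98412732; exp(-qT) = 1.00000000
C = S_0 * exp(-qT) * N(d1) - K * exp(-rT) * N(d2)
N(d1) = 0.63391299; N(d2) = 0.39516705
C = 47.2800 * 1.00000000 * 0.63391299 - 46.9400 * 0.98412732 * 0.39516705 = 11.7167


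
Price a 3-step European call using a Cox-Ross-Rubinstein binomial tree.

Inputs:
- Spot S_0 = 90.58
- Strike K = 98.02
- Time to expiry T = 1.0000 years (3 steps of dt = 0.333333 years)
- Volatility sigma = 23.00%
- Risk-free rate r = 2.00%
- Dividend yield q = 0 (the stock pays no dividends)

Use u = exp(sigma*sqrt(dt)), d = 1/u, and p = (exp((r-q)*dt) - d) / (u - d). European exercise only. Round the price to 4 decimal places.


Answer: Price = V(0,0) = 6.2664

Derivation:
dt = T/N = 0.333333
u = exp(sigma*sqrt(dt)) = 1.142011; d = 1/u = 0.875648
p = (exp((r-q)*dt) - d) / (u - d) = 0.491963
Discount per step: exp(-r*dt) = 0.993356
Stock lattice S(k, i) with i counting down-moves:
  k=0: S(0,0) = 90.5800
  k=1: S(1,0) = 103.4433; S(1,1) = 79.3162
  k=2: S(2,0) = 118.1334; S(2,1) = 90.5800; S(2,2) = 69.4531
  k=3: S(3,0) = 134.9096; S(3,1) = 103.4433; S(3,2) = 79.3162; S(3,3) = 60.8165
Terminal payoffs V(N, i) = max(S_T - K, 0):
  V(3,0) = 36.889627; V(3,1) = 5.423338; V(3,2) = 0.000000; V(3,3) = 0.000000
Backward induction: V(k, i) = exp(-r*dt) * [p * V(k+1, i) + (1-p) * V(k+1, i+1)].
  V(2,0) = exp(-r*dt) * [p*36.889627 + (1-p)*5.423338] = 20.764701
  V(2,1) = exp(-r*dt) * [p*5.423338 + (1-p)*0.000000] = 2.650355
  V(2,2) = exp(-r*dt) * [p*0.000000 + (1-p)*0.000000] = 0.000000
  V(1,0) = exp(-r*dt) * [p*20.764701 + (1-p)*2.650355] = 11.485124
  V(1,1) = exp(-r*dt) * [p*2.650355 + (1-p)*0.000000] = 1.295213
  V(0,0) = exp(-r*dt) * [p*11.485124 + (1-p)*1.295213] = 6.266359


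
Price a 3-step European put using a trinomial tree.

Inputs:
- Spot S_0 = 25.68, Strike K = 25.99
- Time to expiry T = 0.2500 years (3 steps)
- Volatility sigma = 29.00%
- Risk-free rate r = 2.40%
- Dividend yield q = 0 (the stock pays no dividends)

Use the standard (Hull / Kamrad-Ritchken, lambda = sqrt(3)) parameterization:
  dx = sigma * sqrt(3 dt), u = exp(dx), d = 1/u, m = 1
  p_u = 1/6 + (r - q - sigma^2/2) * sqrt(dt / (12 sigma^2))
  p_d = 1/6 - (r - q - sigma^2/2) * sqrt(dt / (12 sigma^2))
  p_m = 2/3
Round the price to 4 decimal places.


dt = T/N = 0.083333; dx = sigma*sqrt(3*dt) = 0.145000
u = exp(dx) = 1.156040; d = 1/u = 0.865022
p_u = 0.161480, p_m = 0.666667, p_d = 0.171853
Discount per step: exp(-r*dt) = 0.998002
Stock lattice S(k, j) with j the centered position index:
  k=0: S(0,+0) = 25.6800
  k=1: S(1,-1) = 22.2138; S(1,+0) = 25.6800; S(1,+1) = 29.6871
  k=2: S(2,-2) = 19.2154; S(2,-1) = 22.2138; S(2,+0) = 25.6800; S(2,+1) = 29.6871; S(2,+2) = 34.3195
  k=3: S(3,-3) = 16.6218; S(3,-2) = 19.2154; S(3,-1) = 22.2138; S(3,+0) = 25.6800; S(3,+1) = 29.6871; S(3,+2) = 34.3195; S(3,+3) = 39.6747
Terminal payoffs V(N, j) = max(K - S_T, 0):
  V(3,-3) = 9.368243; V(3,-2) = 6.774592; V(3,-1) = 3.776228; V(3,+0) = 0.310000; V(3,+1) = 0.000000; V(3,+2) = 0.000000; V(3,+3) = 0.000000
Backward induction: V(k, j) = exp(-r*dt) * [p_u * V(k+1, j+1) + p_m * V(k+1, j) + p_d * V(k+1, j-1)]
  V(2,-2) = exp(-r*dt) * [p_u*3.776228 + p_m*6.774592 + p_d*9.368243] = 6.722685
  V(2,-1) = exp(-r*dt) * [p_u*0.310000 + p_m*3.776228 + p_d*6.774592] = 3.724325
  V(2,+0) = exp(-r*dt) * [p_u*0.000000 + p_m*0.310000 + p_d*3.776228] = 0.853915
  V(2,+1) = exp(-r*dt) * [p_u*0.000000 + p_m*0.000000 + p_d*0.310000] = 0.053168
  V(2,+2) = exp(-r*dt) * [p_u*0.000000 + p_m*0.000000 + p_d*0.000000] = 0.000000
  V(1,-1) = exp(-r*dt) * [p_u*0.853915 + p_m*3.724325 + p_d*6.722685] = 3.768545
  V(1,+0) = exp(-r*dt) * [p_u*0.053168 + p_m*0.853915 + p_d*3.724325] = 1.215467
  V(1,+1) = exp(-r*dt) * [p_u*0.000000 + p_m*0.053168 + p_d*0.853915] = 0.181830
  V(0,+0) = exp(-r*dt) * [p_u*0.181830 + p_m*1.215467 + p_d*3.768545] = 1.484339

Answer: Price = V(0,0) = 1.4843


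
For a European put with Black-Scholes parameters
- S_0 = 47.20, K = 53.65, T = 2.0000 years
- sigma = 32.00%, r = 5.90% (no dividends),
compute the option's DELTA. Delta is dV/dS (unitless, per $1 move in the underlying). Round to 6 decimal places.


d1 = 0.2039835645; d2 = -0.2485647754
phi(d1) = 0.3907281691; exp(-qT) = 1.0000000000; exp(-rT) = 0.8886960526
N(-d1) = 0.4191831712
Delta = -exp(-qT) * N(-d1) = -1.0000000000 * 0.4191831712 = -0.419183

Answer: Delta = -0.419183


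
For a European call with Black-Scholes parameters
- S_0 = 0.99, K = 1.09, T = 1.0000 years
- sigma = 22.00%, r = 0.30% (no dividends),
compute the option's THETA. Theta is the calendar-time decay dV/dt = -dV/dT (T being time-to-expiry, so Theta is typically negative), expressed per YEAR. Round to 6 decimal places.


Answer: Theta = -0.042326

Derivation:
d1 = -0.3137637822; d2 = -0.5337637822
phi(d1) = 0.3797802858; exp(-qT) = 1.0000000000; exp(-rT) = 0.9970044955
Theta = -S*exp(-qT)*phi(d1)*sigma/(2*sqrt(T)) - r*K*exp(-rT)*N(d2) + q*S*exp(-qT)*N(d1)
N(d1) = 0.3768502269; N(d2) = 0.2967524872; sqrt(T) = 1.0000000000
Term 1 = -0.9900 * 1.0000000000 * 0.3797802858 * 0.2200 / (2 * 1.0000000000) = -0.0413580731
Term 2 = -0.0030 * 1.0900 * 0.9970044955 * 0.2967524872 = -0.0009674739
Term 3 = 0 (no dividend yield, q = 0)
Theta = -0.0413580731 + (-0.0009674739) + (0.0000000000) = -0.042326


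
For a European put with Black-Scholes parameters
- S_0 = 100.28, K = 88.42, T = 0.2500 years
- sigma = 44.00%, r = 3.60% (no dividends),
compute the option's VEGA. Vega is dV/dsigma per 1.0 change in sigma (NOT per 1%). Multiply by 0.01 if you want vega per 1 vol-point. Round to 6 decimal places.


Answer: Vega = 15.401879

Derivation:
d1 = 0.7230367495; d2 = 0.5030367495
phi(d1) = 0.3071774751; exp(-qT) = 1.0000000000; exp(-rT) = 0.9910403788
Vega = S * exp(-qT) * phi(d1) * sqrt(T) = 100.2800 * 1.0000000000 * 0.3071774751 * 0.5000000000 = 15.401879


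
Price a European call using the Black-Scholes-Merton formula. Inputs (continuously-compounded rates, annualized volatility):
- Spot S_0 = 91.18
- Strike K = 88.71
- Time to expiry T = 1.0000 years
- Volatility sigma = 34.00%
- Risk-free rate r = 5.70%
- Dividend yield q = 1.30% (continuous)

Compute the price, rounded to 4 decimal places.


d1 = (ln(S/K) + (r - q + 0.5*sigma^2) * T) / (sigma * sqrt(T)) = 0.38018515
d2 = d1 - sigma * sqrt(T) = 0.04018515
exp(-rT) = 0.94459407; exp(-qT) = 0.98708414
C = S_0 * exp(-qT) * N(d1) - K * exp(-rT) * N(d2)
N(d1) = 0.64809601; N(d2) = 0.51602724
C = 91.1800 * 0.98708414 * 0.64809601 - 88.7100 * 0.94459407 * 0.51602724 = 15.0897

Answer: Price = 15.0897


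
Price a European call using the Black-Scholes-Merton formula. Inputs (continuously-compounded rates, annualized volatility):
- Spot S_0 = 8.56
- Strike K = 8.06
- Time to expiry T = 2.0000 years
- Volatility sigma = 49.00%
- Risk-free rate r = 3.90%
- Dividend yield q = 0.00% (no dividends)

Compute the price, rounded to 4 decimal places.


Answer: Price = 2.7638

Derivation:
d1 = (ln(S/K) + (r - q + 0.5*sigma^2) * T) / (sigma * sqrt(T)) = 0.54589601
d2 = d1 - sigma * sqrt(T) = -0.14706864
exp(-rT) = 0.92496443; exp(-qT) = 1.00000000
C = S_0 * exp(-qT) * N(d1) - K * exp(-rT) * N(d2)
N(d1) = 0.70743129; N(d2) = 0.44153892
C = 8.5600 * 1.00000000 * 0.70743129 - 8.0600 * 0.92496443 * 0.44153892 = 2.7638


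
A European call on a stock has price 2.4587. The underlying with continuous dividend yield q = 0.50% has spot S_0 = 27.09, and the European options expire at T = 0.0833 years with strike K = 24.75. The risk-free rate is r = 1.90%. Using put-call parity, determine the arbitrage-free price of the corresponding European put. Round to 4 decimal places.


Put-call parity: C - P = S_0 * exp(-qT) - K * exp(-rT).
S_0 * exp(-qT) = 27.0900 * 0.99958359 = 27.07871936
K * exp(-rT) = 24.7500 * 0.99841855 = 24.71085916
P = C - S*exp(-qT) + K*exp(-rT)
P = 2.4587 - 27.07871936 + 24.71085916 = 0.0908

Answer: Put price = 0.0908


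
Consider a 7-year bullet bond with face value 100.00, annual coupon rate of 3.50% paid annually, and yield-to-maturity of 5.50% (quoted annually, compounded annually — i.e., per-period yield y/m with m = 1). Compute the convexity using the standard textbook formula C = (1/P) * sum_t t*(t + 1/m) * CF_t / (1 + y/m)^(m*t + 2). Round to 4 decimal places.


Answer: Convexity = 43.4772

Derivation:
Coupon per period c = face * coupon_rate / m = 3.500000
Periods per year m = 1; per-period yield y/m = 0.055000
Number of cashflows N = 7
Cashflows (t years, CF_t, discount factor 1/(1+y/m)^(m*t), PV):
  t = 1.0000: CF_t = 3.500000, DF = 0.947867, PV = 3.317536
  t = 2.0000: CF_t = 3.500000, DF = 0.898452, PV = 3.144583
  t = 3.0000: CF_t = 3.500000, DF = 0.851614, PV = 2.980648
  t = 4.0000: CF_t = 3.500000, DF = 0.807217, PV = 2.825259
  t = 5.0000: CF_t = 3.500000, DF = 0.765134, PV = 2.677970
  t = 6.0000: CF_t = 3.500000, DF = 0.725246, PV = 2.538360
  t = 7.0000: CF_t = 103.500000, DF = 0.687437, PV = 71.149710
Price P = sum_t PV_t = 88.634066
Convexity numerator sum_t t*(t + 1/m) * CF_t / (1+y/m)^(m*t + 2):
  t = 1.0000: term = 5.961296
  t = 2.0000: term = 16.951552
  t = 3.0000: term = 32.135643
  t = 4.0000: term = 50.767208
  t = 5.0000: term = 72.180865
  t = 6.0000: term = 95.785034
  t = 7.0000: term = 3579.779198
Convexity = (1/P) * sum = 3853.560796 / 88.634066 = 43.477198


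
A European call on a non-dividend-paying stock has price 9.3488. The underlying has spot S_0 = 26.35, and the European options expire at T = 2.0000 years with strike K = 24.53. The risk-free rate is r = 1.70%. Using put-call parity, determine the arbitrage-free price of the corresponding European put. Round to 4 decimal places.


Answer: Put price = 6.7088

Derivation:
Put-call parity: C - P = S_0 * exp(-qT) - K * exp(-rT).
S_0 * exp(-qT) = 26.3500 * 1.00000000 = 26.35000000
K * exp(-rT) = 24.5300 * 0.96657150 = 23.70999901
P = C - S*exp(-qT) + K*exp(-rT)
P = 9.3488 - 26.35000000 + 23.70999901 = 6.7088


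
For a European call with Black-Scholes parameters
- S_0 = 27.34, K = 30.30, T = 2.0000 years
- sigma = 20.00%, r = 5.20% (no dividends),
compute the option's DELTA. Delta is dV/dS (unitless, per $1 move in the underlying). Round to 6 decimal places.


d1 = 0.1456750235; d2 = -0.1371676890
phi(d1) = 0.3947316392; exp(-qT) = 1.0000000000; exp(-rT) = 0.9012252974
N(d1) = 0.5579110303
Delta = exp(-qT) * N(d1) = 1.0000000000 * 0.5579110303 = 0.557911

Answer: Delta = 0.557911


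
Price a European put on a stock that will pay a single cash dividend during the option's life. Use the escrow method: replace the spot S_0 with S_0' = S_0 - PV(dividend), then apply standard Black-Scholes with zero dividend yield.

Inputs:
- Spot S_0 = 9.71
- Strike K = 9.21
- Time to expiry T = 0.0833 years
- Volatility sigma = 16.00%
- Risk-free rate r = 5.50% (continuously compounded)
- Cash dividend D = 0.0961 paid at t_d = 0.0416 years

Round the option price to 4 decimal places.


Answer: Price = 0.0342

Derivation:
PV(D) = D * exp(-r * t_d) = 0.0961 * 0.99771462 = 0.09588037
S_0' = S_0 - PV(D) = 9.7100 - 0.09588037 = 9.61411963
d1 = (ln(S_0'/K) + (r + sigma^2/2)*T) / (sigma*sqrt(T)) = 1.05223002
d2 = d1 - sigma*sqrt(T) = 1.00605124
exp(-rT) = 0.99542898
N(-d1) = 0.14634701; N(-d2) = 0.15719546
P = K * exp(-rT) * N(-d2) - S_0' * N(-d1) = 9.2100 * 0.99542898 * 0.15719546 - 9.61411963 * 0.14634701 = 0.0342


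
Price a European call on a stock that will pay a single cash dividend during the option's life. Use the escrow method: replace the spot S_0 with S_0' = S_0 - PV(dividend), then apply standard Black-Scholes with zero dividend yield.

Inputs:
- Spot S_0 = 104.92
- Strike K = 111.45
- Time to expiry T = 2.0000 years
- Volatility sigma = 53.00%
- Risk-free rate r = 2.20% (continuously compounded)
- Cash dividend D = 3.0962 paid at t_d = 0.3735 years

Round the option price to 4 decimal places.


PV(D) = D * exp(-r * t_d) = 3.0962 * 0.99181667 = 3.07086277
S_0' = S_0 - PV(D) = 104.9200 - 3.07086277 = 101.84913723
d1 = (ln(S_0'/K) + (r + sigma^2/2)*T) / (sigma*sqrt(T)) = 0.31328381
d2 = d1 - sigma*sqrt(T) = -0.43624938
exp(-rT) = 0.95695396
N(d1) = 0.62296747; N(d2) = 0.33132790
C = S_0' * N(d1) - K * exp(-rT) * N(d2) = 101.84913723 * 0.62296747 - 111.4500 * 0.95695396 * 0.33132790 = 28.1117

Answer: Price = 28.1117


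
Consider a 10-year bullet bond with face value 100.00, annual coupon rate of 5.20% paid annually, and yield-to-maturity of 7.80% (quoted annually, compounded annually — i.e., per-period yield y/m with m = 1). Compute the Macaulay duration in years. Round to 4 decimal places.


Answer: Macaulay duration = 7.8147 years

Derivation:
Coupon per period c = face * coupon_rate / m = 5.200000
Periods per year m = 1; per-period yield y/m = 0.078000
Number of cashflows N = 10
Cashflows (t years, CF_t, discount factor 1/(1+y/m)^(m*t), PV):
  t = 1.0000: CF_t = 5.200000, DF = 0.927644, PV = 4.823748
  t = 2.0000: CF_t = 5.200000, DF = 0.860523, PV = 4.474720
  t = 3.0000: CF_t = 5.200000, DF = 0.798259, PV = 4.150946
  t = 4.0000: CF_t = 5.200000, DF = 0.740500, PV = 3.850599
  t = 5.0000: CF_t = 5.200000, DF = 0.686920, PV = 3.571984
  t = 6.0000: CF_t = 5.200000, DF = 0.637217, PV = 3.313529
  t = 7.0000: CF_t = 5.200000, DF = 0.591111, PV = 3.073775
  t = 8.0000: CF_t = 5.200000, DF = 0.548340, PV = 2.851368
  t = 9.0000: CF_t = 5.200000, DF = 0.508664, PV = 2.645054
  t = 10.0000: CF_t = 105.200000, DF = 0.471859, PV = 49.639584
Price P = sum_t PV_t = 82.395305
Macaulay numerator sum_t t * PV_t:
  t * PV_t at t = 1.0000: 4.823748
  t * PV_t at t = 2.0000: 8.949439
  t * PV_t at t = 3.0000: 12.452837
  t * PV_t at t = 4.0000: 15.402396
  t * PV_t at t = 5.0000: 17.859921
  t * PV_t at t = 6.0000: 19.881174
  t * PV_t at t = 7.0000: 21.516422
  t * PV_t at t = 8.0000: 22.810943
  t * PV_t at t = 9.0000: 23.805483
  t * PV_t at t = 10.0000: 496.395838
Macaulay duration D = (sum_t t * PV_t) / P = 643.898203 / 82.395305 = 7.814744


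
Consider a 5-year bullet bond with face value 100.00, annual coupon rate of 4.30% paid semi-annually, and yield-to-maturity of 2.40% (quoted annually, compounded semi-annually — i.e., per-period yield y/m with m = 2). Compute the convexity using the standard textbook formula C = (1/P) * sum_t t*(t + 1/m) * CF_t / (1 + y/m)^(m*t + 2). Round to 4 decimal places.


Coupon per period c = face * coupon_rate / m = 2.150000
Periods per year m = 2; per-period yield y/m = 0.012000
Number of cashflows N = 10
Cashflows (t years, CF_t, discount factor 1/(1+y/m)^(m*t), PV):
  t = 0.5000: CF_t = 2.150000, DF = 0.988142, PV = 2.124506
  t = 1.0000: CF_t = 2.150000, DF = 0.976425, PV = 2.099314
  t = 1.5000: CF_t = 2.150000, DF = 0.964847, PV = 2.074421
  t = 2.0000: CF_t = 2.150000, DF = 0.953406, PV = 2.049823
  t = 2.5000: CF_t = 2.150000, DF = 0.942101, PV = 2.025517
  t = 3.0000: CF_t = 2.150000, DF = 0.930930, PV = 2.001499
  t = 3.5000: CF_t = 2.150000, DF = 0.919891, PV = 1.977766
  t = 4.0000: CF_t = 2.150000, DF = 0.908983, PV = 1.954314
  t = 4.5000: CF_t = 2.150000, DF = 0.898205, PV = 1.931140
  t = 5.0000: CF_t = 102.150000, DF = 0.887554, PV = 90.663660
Price P = sum_t PV_t = 108.901961
Convexity numerator sum_t t*(t + 1/m) * CF_t / (1+y/m)^(m*t + 2):
  t = 0.5000: term = 1.037211
  t = 1.0000: term = 3.074735
  t = 1.5000: term = 6.076551
  t = 2.0000: term = 10.007495
  t = 2.5000: term = 14.833244
  t = 3.0000: term = 20.520298
  t = 3.5000: term = 27.035965
  t = 4.0000: term = 34.348347
  t = 4.5000: term = 42.426318
  t = 5.0000: term = 2434.472734
Convexity = (1/P) * sum = 2593.832897 / 108.901961 = 23.818055

Answer: Convexity = 23.8181


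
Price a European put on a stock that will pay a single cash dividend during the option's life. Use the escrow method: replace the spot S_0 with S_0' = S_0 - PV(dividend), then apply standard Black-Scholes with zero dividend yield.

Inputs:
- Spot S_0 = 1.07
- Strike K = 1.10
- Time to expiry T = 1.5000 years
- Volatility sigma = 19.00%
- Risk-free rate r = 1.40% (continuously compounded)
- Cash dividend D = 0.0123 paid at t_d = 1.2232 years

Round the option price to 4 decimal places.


PV(D) = D * exp(-r * t_d) = 0.0123 * 0.98302100 = 0.01209116
S_0' = S_0 - PV(D) = 1.0700 - 0.01209116 = 1.05790884
d1 = (ln(S_0'/K) + (r + sigma^2/2)*T) / (sigma*sqrt(T)) = 0.03892965
d2 = d1 - sigma*sqrt(T) = -0.19377188
exp(-rT) = 0.97921896
N(-d1) = 0.48447324; N(-d2) = 0.57682275
P = K * exp(-rT) * N(-d2) - S_0' * N(-d1) = 1.1000 * 0.97921896 * 0.57682275 - 1.05790884 * 0.48447324 = 0.1088

Answer: Price = 0.1088


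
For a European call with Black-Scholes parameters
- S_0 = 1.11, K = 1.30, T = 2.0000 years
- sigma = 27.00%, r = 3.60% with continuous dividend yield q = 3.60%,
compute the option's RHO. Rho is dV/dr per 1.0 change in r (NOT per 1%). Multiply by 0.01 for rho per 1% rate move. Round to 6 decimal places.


d1 = -0.2228807099; d2 = -0.6047183718
phi(d1) = 0.3891554353; exp(-qT) = 0.9305308958; exp(-rT) = 0.9305308958
N(d2) = 0.2726830695
Rho = K*T*exp(-rT)*N(d2) = 1.3000 * 2.0000 * 0.9305308958 * 0.2726830695 = 0.659724

Answer: Rho = 0.659724


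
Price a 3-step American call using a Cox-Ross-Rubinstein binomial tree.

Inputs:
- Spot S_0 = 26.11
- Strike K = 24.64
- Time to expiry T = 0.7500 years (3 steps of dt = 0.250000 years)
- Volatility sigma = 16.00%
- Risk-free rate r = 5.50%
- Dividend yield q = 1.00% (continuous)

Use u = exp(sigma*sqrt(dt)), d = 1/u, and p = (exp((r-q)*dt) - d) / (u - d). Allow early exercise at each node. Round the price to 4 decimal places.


dt = T/N = 0.250000
u = exp(sigma*sqrt(dt)) = 1.083287; d = 1/u = 0.923116
p = (exp((r-q)*dt) - d) / (u - d) = 0.550645
Discount per step: exp(-r*dt) = 0.986344
Stock lattice S(k, i) with i counting down-moves:
  k=0: S(0,0) = 26.1100
  k=1: S(1,0) = 28.2846; S(1,1) = 24.1026
  k=2: S(2,0) = 30.6404; S(2,1) = 26.1100; S(2,2) = 22.2495
  k=3: S(3,0) = 33.1923; S(3,1) = 28.2846; S(3,2) = 24.1026; S(3,3) = 20.5389
Terminal payoffs V(N, i) = max(S_T - K, 0):
  V(3,0) = 8.552315; V(3,1) = 3.644625; V(3,2) = 0.000000; V(3,3) = 0.000000
Backward induction: V(k, i) = exp(-r*dt) * [p * V(k+1, i) + (1-p) * V(k+1, i+1)]; then take max(V_cont, immediate exercise) for American.
  V(2,0) = exp(-r*dt) * [p*8.552315 + (1-p)*3.644625] = 6.260345; exercise = 6.000369; V(2,0) = max -> 6.260345
  V(2,1) = exp(-r*dt) * [p*3.644625 + (1-p)*0.000000] = 1.979488; exercise = 1.470000; V(2,1) = max -> 1.979488
  V(2,2) = exp(-r*dt) * [p*0.000000 + (1-p)*0.000000] = 0.000000; exercise = 0.000000; V(2,2) = max -> 0.000000
  V(1,0) = exp(-r*dt) * [p*6.260345 + (1-p)*1.979488] = 4.277498; exercise = 3.644625; V(1,0) = max -> 4.277498
  V(1,1) = exp(-r*dt) * [p*1.979488 + (1-p)*0.000000] = 1.075110; exercise = 0.000000; V(1,1) = max -> 1.075110
  V(0,0) = exp(-r*dt) * [p*4.277498 + (1-p)*1.075110] = 2.799726; exercise = 1.470000; V(0,0) = max -> 2.799726

Answer: Price = V(0,0) = 2.7997


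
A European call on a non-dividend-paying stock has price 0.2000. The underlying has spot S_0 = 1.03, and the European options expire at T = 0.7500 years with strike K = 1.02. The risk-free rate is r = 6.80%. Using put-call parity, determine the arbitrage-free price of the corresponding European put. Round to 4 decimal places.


Put-call parity: C - P = S_0 * exp(-qT) - K * exp(-rT).
S_0 * exp(-qT) = 1.0300 * 1.00000000 = 1.03000000
K * exp(-rT) = 1.0200 * 0.95027867 = 0.96928424
P = C - S*exp(-qT) + K*exp(-rT)
P = 0.2000 - 1.03000000 + 0.96928424 = 0.1393

Answer: Put price = 0.1393


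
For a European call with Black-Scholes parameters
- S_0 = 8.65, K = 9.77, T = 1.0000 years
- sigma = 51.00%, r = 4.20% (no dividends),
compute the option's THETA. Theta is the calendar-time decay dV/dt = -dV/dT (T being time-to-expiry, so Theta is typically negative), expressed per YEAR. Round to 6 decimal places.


Answer: Theta = -1.009631

Derivation:
d1 = 0.0986134410; d2 = -0.4113865590
phi(d1) = 0.3970072095; exp(-qT) = 1.0000000000; exp(-rT) = 0.9588697806
Theta = -S*exp(-qT)*phi(d1)*sigma/(2*sqrt(T)) - r*K*exp(-rT)*N(d2) + q*S*exp(-qT)*N(d1)
N(d1) = 0.5392774012; N(d2) = 0.3403945540; sqrt(T) = 1.0000000000
Term 1 = -8.6500 * 1.0000000000 * 0.3970072095 * 0.5100 / (2 * 1.0000000000) = -0.8756986524
Term 2 = -0.0420 * 9.7700 * 0.9588697806 * 0.3403945540 = -0.1339325350
Term 3 = 0 (no dividend yield, q = 0)
Theta = -0.8756986524 + (-0.1339325350) + (0.0000000000) = -1.009631


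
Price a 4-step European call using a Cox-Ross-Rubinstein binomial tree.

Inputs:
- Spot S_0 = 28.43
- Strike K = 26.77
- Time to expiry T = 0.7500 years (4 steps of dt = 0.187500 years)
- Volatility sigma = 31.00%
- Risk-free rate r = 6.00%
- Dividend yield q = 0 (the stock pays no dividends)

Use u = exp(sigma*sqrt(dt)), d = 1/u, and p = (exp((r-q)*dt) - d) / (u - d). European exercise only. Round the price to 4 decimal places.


dt = T/N = 0.187500
u = exp(sigma*sqrt(dt)) = 1.143660; d = 1/u = 0.874385
p = (exp((r-q)*dt) - d) / (u - d) = 0.508507
Discount per step: exp(-r*dt) = 0.988813
Stock lattice S(k, i) with i counting down-moves:
  k=0: S(0,0) = 28.4300
  k=1: S(1,0) = 32.5143; S(1,1) = 24.8588
  k=2: S(2,0) = 37.1853; S(2,1) = 28.4300; S(2,2) = 21.7362
  k=3: S(3,0) = 42.5273; S(3,1) = 32.5143; S(3,2) = 24.8588; S(3,3) = 19.0058
  k=4: S(4,0) = 48.6368; S(4,1) = 37.1853; S(4,2) = 28.4300; S(4,3) = 21.7362; S(4,4) = 16.6184
Terminal payoffs V(N, i) = max(S_T - K, 0):
  V(4,0) = 21.866811; V(4,1) = 10.415273; V(4,2) = 1.660000; V(4,3) = 0.000000; V(4,4) = 0.000000
Backward induction: V(k, i) = exp(-r*dt) * [p * V(k+1, i) + (1-p) * V(k+1, i+1)].
  V(3,0) = exp(-r*dt) * [p*21.866811 + (1-p)*10.415273] = 16.056797
  V(3,1) = exp(-r*dt) * [p*10.415273 + (1-p)*1.660000] = 6.043738
  V(3,2) = exp(-r*dt) * [p*1.660000 + (1-p)*0.000000] = 0.834678
  V(3,3) = exp(-r*dt) * [p*0.000000 + (1-p)*0.000000] = 0.000000
  V(2,0) = exp(-r*dt) * [p*16.056797 + (1-p)*6.043738] = 11.010873
  V(2,1) = exp(-r*dt) * [p*6.043738 + (1-p)*0.834678] = 3.444549
  V(2,2) = exp(-r*dt) * [p*0.834678 + (1-p)*0.000000] = 0.419691
  V(1,0) = exp(-r*dt) * [p*11.010873 + (1-p)*3.444549] = 7.210498
  V(1,1) = exp(-r*dt) * [p*3.444549 + (1-p)*0.419691] = 1.935949
  V(0,0) = exp(-r*dt) * [p*7.210498 + (1-p)*1.935949] = 4.566430

Answer: Price = V(0,0) = 4.5664


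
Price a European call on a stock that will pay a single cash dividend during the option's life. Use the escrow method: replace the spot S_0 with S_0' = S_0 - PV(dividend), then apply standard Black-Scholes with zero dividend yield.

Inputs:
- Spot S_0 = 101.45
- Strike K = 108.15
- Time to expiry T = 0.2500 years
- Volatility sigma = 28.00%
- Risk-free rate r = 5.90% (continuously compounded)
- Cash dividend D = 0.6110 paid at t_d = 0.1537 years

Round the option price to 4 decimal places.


PV(D) = D * exp(-r * t_d) = 0.6110 * 0.99097269 = 0.60548432
S_0' = S_0 - PV(D) = 101.4500 - 0.60548432 = 100.84451568
d1 = (ln(S_0'/K) + (r + sigma^2/2)*T) / (sigma*sqrt(T)) = -0.32420907
d2 = d1 - sigma*sqrt(T) = -0.46420907
exp(-rT) = 0.98535825
N(d1) = 0.37288988; N(d2) = 0.32124898
C = S_0' * N(d1) - K * exp(-rT) * N(d2) = 100.84451568 * 0.37288988 - 108.1500 * 0.98535825 * 0.32124898 = 3.3695

Answer: Price = 3.3695
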